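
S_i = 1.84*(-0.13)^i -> [1.84, -0.24, 0.03, -0.0, 0.0]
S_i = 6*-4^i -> [6, -24, 96, -384, 1536]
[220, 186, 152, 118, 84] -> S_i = 220 + -34*i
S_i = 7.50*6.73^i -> [7.5, 50.48, 339.7, 2286.16, 15385.85]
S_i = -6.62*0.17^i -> [-6.62, -1.13, -0.19, -0.03, -0.01]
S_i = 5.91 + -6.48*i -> [5.91, -0.57, -7.05, -13.53, -20.01]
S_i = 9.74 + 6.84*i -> [9.74, 16.58, 23.42, 30.26, 37.1]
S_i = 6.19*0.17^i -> [6.19, 1.05, 0.18, 0.03, 0.01]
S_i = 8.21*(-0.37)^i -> [8.21, -3.04, 1.12, -0.42, 0.15]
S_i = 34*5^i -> [34, 170, 850, 4250, 21250]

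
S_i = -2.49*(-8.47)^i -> [-2.49, 21.09, -178.63, 1513.04, -12815.42]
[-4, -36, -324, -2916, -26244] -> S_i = -4*9^i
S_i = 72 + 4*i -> [72, 76, 80, 84, 88]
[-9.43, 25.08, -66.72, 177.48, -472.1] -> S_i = -9.43*(-2.66)^i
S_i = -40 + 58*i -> [-40, 18, 76, 134, 192]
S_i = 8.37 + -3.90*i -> [8.37, 4.47, 0.57, -3.33, -7.23]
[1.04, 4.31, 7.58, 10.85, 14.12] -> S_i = 1.04 + 3.27*i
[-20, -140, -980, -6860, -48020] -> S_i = -20*7^i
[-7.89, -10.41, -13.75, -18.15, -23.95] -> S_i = -7.89*1.32^i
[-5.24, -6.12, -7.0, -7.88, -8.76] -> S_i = -5.24 + -0.88*i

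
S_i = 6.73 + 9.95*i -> [6.73, 16.68, 26.63, 36.58, 46.53]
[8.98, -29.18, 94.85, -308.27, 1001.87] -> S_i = 8.98*(-3.25)^i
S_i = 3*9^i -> [3, 27, 243, 2187, 19683]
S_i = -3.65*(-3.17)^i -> [-3.65, 11.57, -36.68, 116.27, -368.58]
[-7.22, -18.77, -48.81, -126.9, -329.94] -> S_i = -7.22*2.60^i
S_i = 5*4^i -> [5, 20, 80, 320, 1280]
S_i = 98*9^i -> [98, 882, 7938, 71442, 642978]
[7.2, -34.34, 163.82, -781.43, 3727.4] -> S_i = 7.20*(-4.77)^i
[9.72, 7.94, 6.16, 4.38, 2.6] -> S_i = 9.72 + -1.78*i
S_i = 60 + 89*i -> [60, 149, 238, 327, 416]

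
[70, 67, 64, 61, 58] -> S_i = 70 + -3*i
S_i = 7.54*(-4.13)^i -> [7.54, -31.14, 128.61, -531.16, 2193.67]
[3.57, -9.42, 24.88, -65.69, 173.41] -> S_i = 3.57*(-2.64)^i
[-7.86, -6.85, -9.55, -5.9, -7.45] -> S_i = Random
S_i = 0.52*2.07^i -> [0.52, 1.08, 2.23, 4.61, 9.55]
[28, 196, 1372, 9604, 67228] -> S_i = 28*7^i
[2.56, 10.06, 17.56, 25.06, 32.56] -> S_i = 2.56 + 7.50*i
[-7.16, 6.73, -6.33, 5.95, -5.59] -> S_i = -7.16*(-0.94)^i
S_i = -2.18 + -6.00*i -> [-2.18, -8.18, -14.18, -20.18, -26.18]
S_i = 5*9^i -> [5, 45, 405, 3645, 32805]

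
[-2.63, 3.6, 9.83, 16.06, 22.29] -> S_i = -2.63 + 6.23*i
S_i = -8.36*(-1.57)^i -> [-8.36, 13.13, -20.61, 32.35, -50.79]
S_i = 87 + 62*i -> [87, 149, 211, 273, 335]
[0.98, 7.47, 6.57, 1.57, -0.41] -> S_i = Random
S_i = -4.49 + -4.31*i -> [-4.49, -8.8, -13.11, -17.42, -21.73]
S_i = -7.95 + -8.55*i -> [-7.95, -16.5, -25.05, -33.6, -42.15]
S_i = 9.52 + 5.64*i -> [9.52, 15.16, 20.8, 26.44, 32.08]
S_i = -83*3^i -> [-83, -249, -747, -2241, -6723]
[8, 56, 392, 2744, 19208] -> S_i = 8*7^i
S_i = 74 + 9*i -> [74, 83, 92, 101, 110]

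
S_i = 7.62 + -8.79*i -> [7.62, -1.17, -9.96, -18.75, -27.54]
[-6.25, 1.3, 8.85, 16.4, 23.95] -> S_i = -6.25 + 7.55*i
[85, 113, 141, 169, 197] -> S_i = 85 + 28*i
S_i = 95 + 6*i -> [95, 101, 107, 113, 119]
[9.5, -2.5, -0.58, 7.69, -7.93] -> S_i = Random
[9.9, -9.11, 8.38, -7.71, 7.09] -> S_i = 9.90*(-0.92)^i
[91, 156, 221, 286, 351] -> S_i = 91 + 65*i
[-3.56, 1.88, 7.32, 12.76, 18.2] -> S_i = -3.56 + 5.44*i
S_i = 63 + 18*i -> [63, 81, 99, 117, 135]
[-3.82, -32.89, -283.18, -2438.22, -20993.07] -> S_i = -3.82*8.61^i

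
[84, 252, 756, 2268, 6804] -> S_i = 84*3^i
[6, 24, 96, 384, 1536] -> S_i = 6*4^i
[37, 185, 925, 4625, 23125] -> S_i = 37*5^i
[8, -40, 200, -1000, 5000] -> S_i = 8*-5^i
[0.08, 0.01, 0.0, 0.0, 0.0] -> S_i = 0.08*0.09^i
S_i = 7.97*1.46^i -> [7.97, 11.64, 16.99, 24.8, 36.21]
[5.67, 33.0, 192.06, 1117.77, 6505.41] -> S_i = 5.67*5.82^i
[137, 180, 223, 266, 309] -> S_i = 137 + 43*i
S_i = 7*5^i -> [7, 35, 175, 875, 4375]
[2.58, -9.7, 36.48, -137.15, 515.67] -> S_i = 2.58*(-3.76)^i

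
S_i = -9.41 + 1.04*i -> [-9.41, -8.37, -7.33, -6.29, -5.25]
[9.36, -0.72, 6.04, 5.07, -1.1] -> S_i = Random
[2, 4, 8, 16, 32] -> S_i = 2*2^i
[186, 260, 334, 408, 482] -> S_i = 186 + 74*i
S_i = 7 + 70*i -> [7, 77, 147, 217, 287]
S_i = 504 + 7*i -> [504, 511, 518, 525, 532]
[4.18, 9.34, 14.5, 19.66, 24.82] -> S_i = 4.18 + 5.16*i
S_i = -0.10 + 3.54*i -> [-0.1, 3.44, 6.98, 10.52, 14.06]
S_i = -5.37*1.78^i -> [-5.37, -9.56, -17.01, -30.29, -53.91]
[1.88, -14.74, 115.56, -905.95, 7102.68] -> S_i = 1.88*(-7.84)^i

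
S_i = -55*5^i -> [-55, -275, -1375, -6875, -34375]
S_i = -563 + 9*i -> [-563, -554, -545, -536, -527]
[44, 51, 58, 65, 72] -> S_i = 44 + 7*i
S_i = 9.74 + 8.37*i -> [9.74, 18.11, 26.48, 34.85, 43.22]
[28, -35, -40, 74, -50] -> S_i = Random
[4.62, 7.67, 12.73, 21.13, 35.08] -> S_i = 4.62*1.66^i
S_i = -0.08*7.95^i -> [-0.08, -0.64, -5.06, -40.2, -319.56]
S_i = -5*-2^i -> [-5, 10, -20, 40, -80]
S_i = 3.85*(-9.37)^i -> [3.85, -36.07, 338.02, -3167.23, 29676.94]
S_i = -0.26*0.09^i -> [-0.26, -0.02, -0.0, -0.0, -0.0]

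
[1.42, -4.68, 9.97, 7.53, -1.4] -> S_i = Random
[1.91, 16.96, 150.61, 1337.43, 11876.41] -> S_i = 1.91*8.88^i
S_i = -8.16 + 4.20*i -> [-8.16, -3.96, 0.24, 4.44, 8.64]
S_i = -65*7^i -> [-65, -455, -3185, -22295, -156065]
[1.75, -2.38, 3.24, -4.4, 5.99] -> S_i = 1.75*(-1.36)^i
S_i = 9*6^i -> [9, 54, 324, 1944, 11664]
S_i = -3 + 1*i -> [-3, -2, -1, 0, 1]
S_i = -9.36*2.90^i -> [-9.36, -27.14, -78.72, -228.28, -662.02]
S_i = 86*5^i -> [86, 430, 2150, 10750, 53750]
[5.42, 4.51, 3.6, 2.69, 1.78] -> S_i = 5.42 + -0.91*i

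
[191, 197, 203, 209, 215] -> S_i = 191 + 6*i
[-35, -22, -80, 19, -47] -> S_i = Random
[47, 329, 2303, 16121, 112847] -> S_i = 47*7^i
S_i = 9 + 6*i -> [9, 15, 21, 27, 33]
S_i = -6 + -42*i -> [-6, -48, -90, -132, -174]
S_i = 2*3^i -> [2, 6, 18, 54, 162]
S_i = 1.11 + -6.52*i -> [1.11, -5.41, -11.93, -18.45, -24.97]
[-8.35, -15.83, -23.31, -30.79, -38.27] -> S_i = -8.35 + -7.48*i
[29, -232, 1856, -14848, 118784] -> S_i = 29*-8^i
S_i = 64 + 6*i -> [64, 70, 76, 82, 88]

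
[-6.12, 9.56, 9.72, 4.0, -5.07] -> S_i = Random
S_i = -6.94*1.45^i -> [-6.94, -10.06, -14.59, -21.16, -30.68]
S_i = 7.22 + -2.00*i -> [7.22, 5.22, 3.22, 1.22, -0.78]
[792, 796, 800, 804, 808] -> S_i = 792 + 4*i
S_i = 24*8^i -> [24, 192, 1536, 12288, 98304]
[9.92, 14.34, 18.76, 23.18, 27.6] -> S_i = 9.92 + 4.42*i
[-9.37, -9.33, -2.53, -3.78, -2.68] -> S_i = Random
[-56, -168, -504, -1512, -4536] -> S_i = -56*3^i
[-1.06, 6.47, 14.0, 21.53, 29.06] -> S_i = -1.06 + 7.53*i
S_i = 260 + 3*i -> [260, 263, 266, 269, 272]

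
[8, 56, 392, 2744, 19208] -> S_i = 8*7^i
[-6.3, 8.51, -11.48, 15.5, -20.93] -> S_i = -6.30*(-1.35)^i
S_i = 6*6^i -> [6, 36, 216, 1296, 7776]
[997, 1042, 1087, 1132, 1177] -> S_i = 997 + 45*i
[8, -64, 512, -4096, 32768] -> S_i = 8*-8^i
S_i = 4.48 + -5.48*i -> [4.48, -1.0, -6.48, -11.96, -17.44]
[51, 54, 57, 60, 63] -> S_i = 51 + 3*i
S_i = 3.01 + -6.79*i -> [3.01, -3.78, -10.57, -17.36, -24.15]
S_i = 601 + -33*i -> [601, 568, 535, 502, 469]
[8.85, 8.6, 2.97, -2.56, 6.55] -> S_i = Random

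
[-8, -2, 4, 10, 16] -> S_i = -8 + 6*i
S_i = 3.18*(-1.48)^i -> [3.18, -4.71, 6.97, -10.31, 15.26]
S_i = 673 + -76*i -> [673, 597, 521, 445, 369]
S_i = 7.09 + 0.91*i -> [7.09, 8.0, 8.91, 9.82, 10.73]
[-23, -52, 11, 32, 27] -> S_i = Random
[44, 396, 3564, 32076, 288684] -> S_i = 44*9^i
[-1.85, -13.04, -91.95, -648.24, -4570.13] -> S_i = -1.85*7.05^i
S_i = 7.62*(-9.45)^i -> [7.62, -72.01, 680.49, -6430.58, 60769.02]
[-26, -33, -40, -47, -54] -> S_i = -26 + -7*i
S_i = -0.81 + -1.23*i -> [-0.81, -2.04, -3.27, -4.5, -5.73]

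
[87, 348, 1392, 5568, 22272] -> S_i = 87*4^i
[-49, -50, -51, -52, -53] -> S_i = -49 + -1*i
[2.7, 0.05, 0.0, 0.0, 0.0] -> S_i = 2.70*0.02^i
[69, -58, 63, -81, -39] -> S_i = Random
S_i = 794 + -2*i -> [794, 792, 790, 788, 786]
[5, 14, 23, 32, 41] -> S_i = 5 + 9*i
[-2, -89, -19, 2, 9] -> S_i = Random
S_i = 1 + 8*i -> [1, 9, 17, 25, 33]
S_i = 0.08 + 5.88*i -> [0.08, 5.96, 11.84, 17.72, 23.6]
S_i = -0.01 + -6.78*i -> [-0.01, -6.79, -13.57, -20.35, -27.13]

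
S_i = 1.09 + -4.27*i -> [1.09, -3.18, -7.45, -11.72, -15.99]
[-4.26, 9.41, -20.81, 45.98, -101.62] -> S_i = -4.26*(-2.21)^i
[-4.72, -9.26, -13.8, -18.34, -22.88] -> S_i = -4.72 + -4.54*i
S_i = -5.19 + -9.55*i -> [-5.19, -14.74, -24.29, -33.84, -43.39]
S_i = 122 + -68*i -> [122, 54, -14, -82, -150]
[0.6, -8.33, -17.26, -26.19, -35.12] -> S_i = 0.60 + -8.93*i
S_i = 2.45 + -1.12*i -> [2.45, 1.33, 0.21, -0.91, -2.03]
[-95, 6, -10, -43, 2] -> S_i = Random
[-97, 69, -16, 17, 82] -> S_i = Random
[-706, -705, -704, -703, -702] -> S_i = -706 + 1*i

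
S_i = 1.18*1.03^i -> [1.18, 1.22, 1.25, 1.29, 1.33]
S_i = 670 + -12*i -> [670, 658, 646, 634, 622]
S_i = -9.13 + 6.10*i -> [-9.13, -3.03, 3.07, 9.17, 15.27]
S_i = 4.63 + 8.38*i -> [4.63, 13.01, 21.39, 29.77, 38.15]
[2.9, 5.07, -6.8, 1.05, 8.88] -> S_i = Random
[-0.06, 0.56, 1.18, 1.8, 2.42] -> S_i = -0.06 + 0.62*i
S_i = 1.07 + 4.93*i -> [1.07, 6.0, 10.93, 15.86, 20.79]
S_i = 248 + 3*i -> [248, 251, 254, 257, 260]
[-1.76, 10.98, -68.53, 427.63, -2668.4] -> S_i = -1.76*(-6.24)^i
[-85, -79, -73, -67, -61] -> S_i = -85 + 6*i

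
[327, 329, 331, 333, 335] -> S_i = 327 + 2*i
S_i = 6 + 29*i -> [6, 35, 64, 93, 122]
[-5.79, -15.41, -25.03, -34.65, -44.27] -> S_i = -5.79 + -9.62*i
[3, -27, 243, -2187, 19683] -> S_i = 3*-9^i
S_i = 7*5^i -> [7, 35, 175, 875, 4375]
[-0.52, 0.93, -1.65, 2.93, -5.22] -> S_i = -0.52*(-1.78)^i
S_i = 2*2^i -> [2, 4, 8, 16, 32]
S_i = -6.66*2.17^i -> [-6.66, -14.45, -31.36, -68.05, -147.68]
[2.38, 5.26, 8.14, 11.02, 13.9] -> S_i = 2.38 + 2.88*i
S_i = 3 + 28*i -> [3, 31, 59, 87, 115]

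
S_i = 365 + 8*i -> [365, 373, 381, 389, 397]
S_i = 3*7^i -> [3, 21, 147, 1029, 7203]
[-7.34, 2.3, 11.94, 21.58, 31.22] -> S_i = -7.34 + 9.64*i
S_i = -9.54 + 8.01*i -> [-9.54, -1.53, 6.48, 14.49, 22.5]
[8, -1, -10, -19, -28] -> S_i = 8 + -9*i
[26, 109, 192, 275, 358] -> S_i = 26 + 83*i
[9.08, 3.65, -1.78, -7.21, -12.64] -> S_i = 9.08 + -5.43*i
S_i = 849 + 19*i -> [849, 868, 887, 906, 925]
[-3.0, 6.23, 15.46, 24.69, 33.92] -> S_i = -3.00 + 9.23*i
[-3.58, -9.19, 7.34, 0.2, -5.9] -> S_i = Random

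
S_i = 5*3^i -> [5, 15, 45, 135, 405]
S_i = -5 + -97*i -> [-5, -102, -199, -296, -393]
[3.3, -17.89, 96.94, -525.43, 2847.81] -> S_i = 3.30*(-5.42)^i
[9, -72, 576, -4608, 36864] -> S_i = 9*-8^i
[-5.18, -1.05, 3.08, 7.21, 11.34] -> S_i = -5.18 + 4.13*i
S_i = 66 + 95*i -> [66, 161, 256, 351, 446]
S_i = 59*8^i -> [59, 472, 3776, 30208, 241664]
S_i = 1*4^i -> [1, 4, 16, 64, 256]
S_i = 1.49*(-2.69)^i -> [1.49, -4.01, 10.78, -29.0, 78.02]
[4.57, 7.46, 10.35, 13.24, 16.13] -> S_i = 4.57 + 2.89*i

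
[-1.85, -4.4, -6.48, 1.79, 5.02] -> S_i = Random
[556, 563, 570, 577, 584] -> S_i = 556 + 7*i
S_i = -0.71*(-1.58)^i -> [-0.71, 1.12, -1.77, 2.8, -4.42]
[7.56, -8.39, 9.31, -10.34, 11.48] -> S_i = 7.56*(-1.11)^i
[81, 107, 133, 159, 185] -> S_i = 81 + 26*i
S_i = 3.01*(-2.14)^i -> [3.01, -6.44, 13.78, -29.5, 63.13]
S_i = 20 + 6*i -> [20, 26, 32, 38, 44]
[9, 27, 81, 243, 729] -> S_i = 9*3^i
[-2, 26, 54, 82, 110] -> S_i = -2 + 28*i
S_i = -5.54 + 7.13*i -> [-5.54, 1.59, 8.72, 15.85, 22.98]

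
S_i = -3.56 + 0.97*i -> [-3.56, -2.59, -1.62, -0.65, 0.32]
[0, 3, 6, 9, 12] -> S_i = 0 + 3*i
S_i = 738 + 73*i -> [738, 811, 884, 957, 1030]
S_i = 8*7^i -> [8, 56, 392, 2744, 19208]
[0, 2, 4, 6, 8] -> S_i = 0 + 2*i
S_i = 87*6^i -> [87, 522, 3132, 18792, 112752]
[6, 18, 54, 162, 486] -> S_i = 6*3^i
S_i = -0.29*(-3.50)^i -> [-0.29, 1.01, -3.55, 12.43, -43.52]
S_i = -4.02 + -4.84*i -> [-4.02, -8.86, -13.7, -18.54, -23.38]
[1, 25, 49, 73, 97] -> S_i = 1 + 24*i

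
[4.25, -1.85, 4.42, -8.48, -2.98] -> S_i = Random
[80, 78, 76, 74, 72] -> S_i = 80 + -2*i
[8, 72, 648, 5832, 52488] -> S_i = 8*9^i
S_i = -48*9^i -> [-48, -432, -3888, -34992, -314928]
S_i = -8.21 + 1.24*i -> [-8.21, -6.97, -5.73, -4.49, -3.25]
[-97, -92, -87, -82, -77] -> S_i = -97 + 5*i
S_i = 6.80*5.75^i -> [6.8, 39.1, 224.82, 1292.74, 7433.28]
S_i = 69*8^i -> [69, 552, 4416, 35328, 282624]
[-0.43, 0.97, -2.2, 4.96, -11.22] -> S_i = -0.43*(-2.26)^i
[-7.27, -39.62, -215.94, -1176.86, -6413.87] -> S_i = -7.27*5.45^i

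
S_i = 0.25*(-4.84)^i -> [0.25, -1.21, 5.86, -28.34, 137.19]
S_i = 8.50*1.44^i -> [8.5, 12.24, 17.63, 25.38, 36.55]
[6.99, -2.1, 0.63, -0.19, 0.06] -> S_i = 6.99*(-0.30)^i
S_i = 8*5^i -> [8, 40, 200, 1000, 5000]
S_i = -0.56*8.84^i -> [-0.56, -4.95, -43.76, -386.85, -3419.77]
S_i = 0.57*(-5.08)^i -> [0.57, -2.9, 14.71, -74.73, 379.6]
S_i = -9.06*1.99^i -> [-9.06, -18.03, -35.88, -71.4, -142.08]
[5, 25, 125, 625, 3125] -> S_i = 5*5^i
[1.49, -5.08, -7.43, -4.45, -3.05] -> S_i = Random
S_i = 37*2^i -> [37, 74, 148, 296, 592]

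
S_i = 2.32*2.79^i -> [2.32, 6.47, 18.06, 50.38, 140.57]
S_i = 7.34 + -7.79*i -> [7.34, -0.45, -8.24, -16.03, -23.82]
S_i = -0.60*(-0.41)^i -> [-0.6, 0.25, -0.1, 0.04, -0.02]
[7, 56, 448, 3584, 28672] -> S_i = 7*8^i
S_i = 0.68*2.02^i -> [0.68, 1.37, 2.77, 5.6, 11.32]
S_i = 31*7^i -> [31, 217, 1519, 10633, 74431]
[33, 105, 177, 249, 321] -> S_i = 33 + 72*i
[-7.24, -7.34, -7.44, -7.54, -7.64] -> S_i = -7.24 + -0.10*i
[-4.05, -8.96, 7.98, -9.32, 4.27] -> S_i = Random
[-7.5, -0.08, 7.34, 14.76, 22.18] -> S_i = -7.50 + 7.42*i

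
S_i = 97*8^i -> [97, 776, 6208, 49664, 397312]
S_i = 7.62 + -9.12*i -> [7.62, -1.5, -10.62, -19.74, -28.86]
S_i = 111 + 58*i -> [111, 169, 227, 285, 343]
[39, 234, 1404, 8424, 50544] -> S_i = 39*6^i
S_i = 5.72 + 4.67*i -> [5.72, 10.39, 15.06, 19.73, 24.4]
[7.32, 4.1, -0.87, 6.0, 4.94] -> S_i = Random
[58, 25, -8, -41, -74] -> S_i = 58 + -33*i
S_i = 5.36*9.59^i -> [5.36, 51.4, 492.95, 4727.38, 45335.58]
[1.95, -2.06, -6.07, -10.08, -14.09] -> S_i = 1.95 + -4.01*i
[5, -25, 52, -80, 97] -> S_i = Random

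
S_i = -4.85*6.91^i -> [-4.85, -33.51, -231.58, -1600.21, -11057.42]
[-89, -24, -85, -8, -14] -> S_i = Random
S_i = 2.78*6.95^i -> [2.78, 19.32, 134.28, 933.25, 6486.11]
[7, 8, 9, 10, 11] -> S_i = 7 + 1*i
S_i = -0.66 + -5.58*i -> [-0.66, -6.24, -11.82, -17.4, -22.98]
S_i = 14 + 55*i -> [14, 69, 124, 179, 234]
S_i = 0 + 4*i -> [0, 4, 8, 12, 16]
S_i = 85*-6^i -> [85, -510, 3060, -18360, 110160]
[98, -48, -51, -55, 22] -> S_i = Random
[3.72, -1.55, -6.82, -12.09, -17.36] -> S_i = 3.72 + -5.27*i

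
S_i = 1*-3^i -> [1, -3, 9, -27, 81]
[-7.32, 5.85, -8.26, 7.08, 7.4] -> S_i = Random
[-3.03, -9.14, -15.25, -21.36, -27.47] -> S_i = -3.03 + -6.11*i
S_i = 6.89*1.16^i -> [6.89, 7.99, 9.27, 10.75, 12.48]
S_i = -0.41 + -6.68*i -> [-0.41, -7.09, -13.77, -20.45, -27.13]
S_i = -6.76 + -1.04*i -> [-6.76, -7.8, -8.84, -9.88, -10.92]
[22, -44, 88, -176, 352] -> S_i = 22*-2^i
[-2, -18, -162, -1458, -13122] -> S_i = -2*9^i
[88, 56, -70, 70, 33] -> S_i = Random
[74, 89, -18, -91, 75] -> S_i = Random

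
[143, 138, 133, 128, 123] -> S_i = 143 + -5*i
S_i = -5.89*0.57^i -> [-5.89, -3.36, -1.91, -1.09, -0.62]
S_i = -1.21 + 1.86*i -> [-1.21, 0.65, 2.51, 4.37, 6.23]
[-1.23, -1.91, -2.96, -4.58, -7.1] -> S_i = -1.23*1.55^i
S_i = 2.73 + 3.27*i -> [2.73, 6.0, 9.27, 12.54, 15.81]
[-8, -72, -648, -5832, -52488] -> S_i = -8*9^i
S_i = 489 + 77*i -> [489, 566, 643, 720, 797]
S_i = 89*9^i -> [89, 801, 7209, 64881, 583929]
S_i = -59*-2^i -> [-59, 118, -236, 472, -944]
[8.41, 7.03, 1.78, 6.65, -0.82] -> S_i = Random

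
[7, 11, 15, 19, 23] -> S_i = 7 + 4*i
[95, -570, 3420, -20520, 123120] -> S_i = 95*-6^i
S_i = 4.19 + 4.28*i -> [4.19, 8.47, 12.75, 17.03, 21.31]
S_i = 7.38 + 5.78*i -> [7.38, 13.16, 18.94, 24.72, 30.5]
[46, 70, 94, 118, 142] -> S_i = 46 + 24*i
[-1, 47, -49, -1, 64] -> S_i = Random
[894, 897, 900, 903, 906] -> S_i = 894 + 3*i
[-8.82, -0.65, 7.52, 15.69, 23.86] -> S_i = -8.82 + 8.17*i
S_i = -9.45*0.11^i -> [-9.45, -1.04, -0.11, -0.01, -0.0]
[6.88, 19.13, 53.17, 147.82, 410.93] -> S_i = 6.88*2.78^i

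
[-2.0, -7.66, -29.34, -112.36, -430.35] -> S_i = -2.00*3.83^i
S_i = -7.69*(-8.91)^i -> [-7.69, 68.52, -610.49, 5439.51, -48466.0]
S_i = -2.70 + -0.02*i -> [-2.7, -2.72, -2.74, -2.76, -2.78]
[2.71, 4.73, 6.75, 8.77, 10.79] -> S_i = 2.71 + 2.02*i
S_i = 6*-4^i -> [6, -24, 96, -384, 1536]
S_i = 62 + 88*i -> [62, 150, 238, 326, 414]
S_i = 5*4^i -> [5, 20, 80, 320, 1280]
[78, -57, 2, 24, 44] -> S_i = Random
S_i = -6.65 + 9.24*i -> [-6.65, 2.59, 11.83, 21.07, 30.31]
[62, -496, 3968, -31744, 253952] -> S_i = 62*-8^i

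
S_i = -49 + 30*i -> [-49, -19, 11, 41, 71]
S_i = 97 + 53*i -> [97, 150, 203, 256, 309]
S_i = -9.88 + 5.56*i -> [-9.88, -4.32, 1.24, 6.8, 12.36]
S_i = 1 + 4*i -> [1, 5, 9, 13, 17]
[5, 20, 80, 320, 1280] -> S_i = 5*4^i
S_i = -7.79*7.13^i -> [-7.79, -55.54, -396.02, -2823.62, -20132.4]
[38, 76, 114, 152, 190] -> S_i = 38 + 38*i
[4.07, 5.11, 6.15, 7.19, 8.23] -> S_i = 4.07 + 1.04*i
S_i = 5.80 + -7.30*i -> [5.8, -1.5, -8.8, -16.1, -23.4]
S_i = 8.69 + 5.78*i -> [8.69, 14.47, 20.25, 26.03, 31.81]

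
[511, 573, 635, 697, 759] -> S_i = 511 + 62*i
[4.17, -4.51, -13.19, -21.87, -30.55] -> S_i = 4.17 + -8.68*i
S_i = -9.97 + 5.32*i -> [-9.97, -4.65, 0.67, 5.99, 11.31]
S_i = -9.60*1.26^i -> [-9.6, -12.1, -15.24, -19.2, -24.2]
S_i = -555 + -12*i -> [-555, -567, -579, -591, -603]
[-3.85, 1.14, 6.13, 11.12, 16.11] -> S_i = -3.85 + 4.99*i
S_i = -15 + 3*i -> [-15, -12, -9, -6, -3]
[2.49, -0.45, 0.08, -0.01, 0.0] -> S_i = 2.49*(-0.18)^i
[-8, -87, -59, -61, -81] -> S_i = Random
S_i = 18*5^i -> [18, 90, 450, 2250, 11250]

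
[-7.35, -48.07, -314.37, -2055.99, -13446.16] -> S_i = -7.35*6.54^i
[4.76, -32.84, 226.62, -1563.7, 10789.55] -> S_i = 4.76*(-6.90)^i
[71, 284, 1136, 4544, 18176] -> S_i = 71*4^i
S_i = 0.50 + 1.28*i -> [0.5, 1.78, 3.06, 4.34, 5.62]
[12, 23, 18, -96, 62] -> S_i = Random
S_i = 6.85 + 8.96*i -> [6.85, 15.81, 24.77, 33.73, 42.69]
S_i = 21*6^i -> [21, 126, 756, 4536, 27216]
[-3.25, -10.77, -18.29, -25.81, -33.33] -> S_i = -3.25 + -7.52*i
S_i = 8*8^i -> [8, 64, 512, 4096, 32768]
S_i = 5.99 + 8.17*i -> [5.99, 14.16, 22.33, 30.5, 38.67]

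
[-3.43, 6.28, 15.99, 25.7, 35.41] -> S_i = -3.43 + 9.71*i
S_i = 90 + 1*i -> [90, 91, 92, 93, 94]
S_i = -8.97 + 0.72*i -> [-8.97, -8.25, -7.53, -6.81, -6.09]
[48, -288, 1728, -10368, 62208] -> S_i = 48*-6^i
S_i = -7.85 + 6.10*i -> [-7.85, -1.75, 4.35, 10.45, 16.55]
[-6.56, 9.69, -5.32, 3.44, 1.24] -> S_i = Random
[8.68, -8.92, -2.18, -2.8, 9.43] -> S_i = Random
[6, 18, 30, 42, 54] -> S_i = 6 + 12*i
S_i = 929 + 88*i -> [929, 1017, 1105, 1193, 1281]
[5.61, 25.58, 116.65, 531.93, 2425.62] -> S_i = 5.61*4.56^i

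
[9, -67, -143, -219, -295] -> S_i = 9 + -76*i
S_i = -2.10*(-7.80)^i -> [-2.1, 16.38, -127.76, 996.56, -7773.16]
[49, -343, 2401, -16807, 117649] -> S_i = 49*-7^i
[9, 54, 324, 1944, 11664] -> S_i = 9*6^i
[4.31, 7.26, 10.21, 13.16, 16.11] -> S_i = 4.31 + 2.95*i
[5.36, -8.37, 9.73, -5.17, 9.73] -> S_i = Random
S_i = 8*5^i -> [8, 40, 200, 1000, 5000]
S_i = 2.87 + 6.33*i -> [2.87, 9.2, 15.53, 21.86, 28.19]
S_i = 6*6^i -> [6, 36, 216, 1296, 7776]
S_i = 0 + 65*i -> [0, 65, 130, 195, 260]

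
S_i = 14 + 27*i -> [14, 41, 68, 95, 122]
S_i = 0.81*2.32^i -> [0.81, 1.88, 4.36, 10.11, 23.47]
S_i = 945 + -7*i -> [945, 938, 931, 924, 917]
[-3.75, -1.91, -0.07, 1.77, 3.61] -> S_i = -3.75 + 1.84*i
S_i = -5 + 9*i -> [-5, 4, 13, 22, 31]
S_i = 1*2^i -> [1, 2, 4, 8, 16]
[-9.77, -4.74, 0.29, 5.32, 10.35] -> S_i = -9.77 + 5.03*i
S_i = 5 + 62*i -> [5, 67, 129, 191, 253]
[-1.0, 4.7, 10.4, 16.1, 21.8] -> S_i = -1.00 + 5.70*i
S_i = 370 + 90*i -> [370, 460, 550, 640, 730]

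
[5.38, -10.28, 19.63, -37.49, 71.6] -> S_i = 5.38*(-1.91)^i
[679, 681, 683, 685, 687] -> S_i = 679 + 2*i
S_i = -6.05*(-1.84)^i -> [-6.05, 11.13, -20.48, 37.69, -69.35]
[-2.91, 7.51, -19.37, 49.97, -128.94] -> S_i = -2.91*(-2.58)^i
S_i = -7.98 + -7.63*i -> [-7.98, -15.61, -23.24, -30.87, -38.5]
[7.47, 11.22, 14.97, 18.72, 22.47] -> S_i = 7.47 + 3.75*i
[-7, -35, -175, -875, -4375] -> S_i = -7*5^i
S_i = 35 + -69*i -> [35, -34, -103, -172, -241]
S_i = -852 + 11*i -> [-852, -841, -830, -819, -808]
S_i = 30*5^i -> [30, 150, 750, 3750, 18750]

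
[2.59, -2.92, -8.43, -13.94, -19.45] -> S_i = 2.59 + -5.51*i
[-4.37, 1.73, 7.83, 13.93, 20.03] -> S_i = -4.37 + 6.10*i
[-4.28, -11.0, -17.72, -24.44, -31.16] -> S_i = -4.28 + -6.72*i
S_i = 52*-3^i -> [52, -156, 468, -1404, 4212]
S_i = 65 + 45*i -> [65, 110, 155, 200, 245]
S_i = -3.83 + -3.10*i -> [-3.83, -6.93, -10.03, -13.13, -16.23]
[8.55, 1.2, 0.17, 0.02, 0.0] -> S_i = 8.55*0.14^i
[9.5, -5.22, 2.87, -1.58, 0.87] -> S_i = 9.50*(-0.55)^i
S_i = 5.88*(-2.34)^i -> [5.88, -13.76, 32.2, -75.34, 176.3]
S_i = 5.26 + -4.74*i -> [5.26, 0.52, -4.22, -8.96, -13.7]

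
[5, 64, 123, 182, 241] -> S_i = 5 + 59*i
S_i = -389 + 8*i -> [-389, -381, -373, -365, -357]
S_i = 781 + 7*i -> [781, 788, 795, 802, 809]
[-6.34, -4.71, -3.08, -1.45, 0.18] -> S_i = -6.34 + 1.63*i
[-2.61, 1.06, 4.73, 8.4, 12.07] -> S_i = -2.61 + 3.67*i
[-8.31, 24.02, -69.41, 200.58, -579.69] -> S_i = -8.31*(-2.89)^i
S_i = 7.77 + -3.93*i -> [7.77, 3.84, -0.09, -4.02, -7.95]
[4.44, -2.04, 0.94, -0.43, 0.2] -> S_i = 4.44*(-0.46)^i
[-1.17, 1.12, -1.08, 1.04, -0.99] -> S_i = -1.17*(-0.96)^i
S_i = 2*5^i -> [2, 10, 50, 250, 1250]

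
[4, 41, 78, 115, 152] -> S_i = 4 + 37*i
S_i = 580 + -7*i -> [580, 573, 566, 559, 552]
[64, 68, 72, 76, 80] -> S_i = 64 + 4*i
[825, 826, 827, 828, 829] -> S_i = 825 + 1*i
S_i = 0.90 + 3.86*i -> [0.9, 4.76, 8.62, 12.48, 16.34]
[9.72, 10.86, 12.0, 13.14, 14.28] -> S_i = 9.72 + 1.14*i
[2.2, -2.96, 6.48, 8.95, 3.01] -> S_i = Random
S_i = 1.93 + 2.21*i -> [1.93, 4.14, 6.35, 8.56, 10.77]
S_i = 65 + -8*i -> [65, 57, 49, 41, 33]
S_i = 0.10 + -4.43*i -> [0.1, -4.33, -8.76, -13.19, -17.62]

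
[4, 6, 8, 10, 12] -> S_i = 4 + 2*i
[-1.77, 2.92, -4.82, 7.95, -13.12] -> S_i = -1.77*(-1.65)^i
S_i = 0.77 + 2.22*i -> [0.77, 2.99, 5.21, 7.43, 9.65]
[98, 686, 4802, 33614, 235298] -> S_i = 98*7^i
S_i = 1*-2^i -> [1, -2, 4, -8, 16]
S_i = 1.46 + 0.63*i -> [1.46, 2.09, 2.72, 3.35, 3.98]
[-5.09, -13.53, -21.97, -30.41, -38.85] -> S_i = -5.09 + -8.44*i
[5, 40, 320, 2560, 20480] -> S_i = 5*8^i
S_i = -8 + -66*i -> [-8, -74, -140, -206, -272]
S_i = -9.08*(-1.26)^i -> [-9.08, 11.44, -14.42, 18.16, -22.89]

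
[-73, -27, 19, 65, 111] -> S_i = -73 + 46*i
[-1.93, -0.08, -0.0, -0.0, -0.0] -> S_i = -1.93*0.04^i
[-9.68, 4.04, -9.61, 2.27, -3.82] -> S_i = Random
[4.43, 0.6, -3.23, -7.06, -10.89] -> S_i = 4.43 + -3.83*i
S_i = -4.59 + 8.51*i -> [-4.59, 3.92, 12.43, 20.94, 29.45]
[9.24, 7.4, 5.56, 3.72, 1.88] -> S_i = 9.24 + -1.84*i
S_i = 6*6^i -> [6, 36, 216, 1296, 7776]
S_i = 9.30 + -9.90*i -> [9.3, -0.6, -10.5, -20.4, -30.3]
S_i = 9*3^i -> [9, 27, 81, 243, 729]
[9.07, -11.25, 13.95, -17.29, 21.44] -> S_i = 9.07*(-1.24)^i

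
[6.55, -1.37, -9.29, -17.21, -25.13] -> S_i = 6.55 + -7.92*i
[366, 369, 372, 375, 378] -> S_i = 366 + 3*i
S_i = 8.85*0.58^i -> [8.85, 5.13, 2.98, 1.73, 1.0]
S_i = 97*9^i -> [97, 873, 7857, 70713, 636417]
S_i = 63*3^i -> [63, 189, 567, 1701, 5103]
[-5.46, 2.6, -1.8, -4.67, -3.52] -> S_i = Random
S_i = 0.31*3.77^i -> [0.31, 1.17, 4.41, 16.61, 62.62]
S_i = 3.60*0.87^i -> [3.6, 3.13, 2.72, 2.37, 2.06]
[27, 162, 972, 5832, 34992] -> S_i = 27*6^i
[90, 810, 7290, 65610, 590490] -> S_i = 90*9^i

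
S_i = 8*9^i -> [8, 72, 648, 5832, 52488]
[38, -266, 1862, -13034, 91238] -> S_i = 38*-7^i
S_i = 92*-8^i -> [92, -736, 5888, -47104, 376832]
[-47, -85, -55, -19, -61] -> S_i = Random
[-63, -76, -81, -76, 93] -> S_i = Random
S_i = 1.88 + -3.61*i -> [1.88, -1.73, -5.34, -8.95, -12.56]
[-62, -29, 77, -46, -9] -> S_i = Random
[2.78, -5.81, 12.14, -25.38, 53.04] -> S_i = 2.78*(-2.09)^i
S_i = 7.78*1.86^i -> [7.78, 14.47, 26.92, 50.06, 93.12]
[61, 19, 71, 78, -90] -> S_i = Random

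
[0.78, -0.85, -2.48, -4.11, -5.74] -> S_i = 0.78 + -1.63*i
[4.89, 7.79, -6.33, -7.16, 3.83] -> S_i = Random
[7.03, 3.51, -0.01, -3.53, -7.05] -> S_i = 7.03 + -3.52*i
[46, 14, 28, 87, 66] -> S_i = Random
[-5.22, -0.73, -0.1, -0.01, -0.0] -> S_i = -5.22*0.14^i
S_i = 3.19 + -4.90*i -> [3.19, -1.71, -6.61, -11.51, -16.41]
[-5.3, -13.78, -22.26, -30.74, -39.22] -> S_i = -5.30 + -8.48*i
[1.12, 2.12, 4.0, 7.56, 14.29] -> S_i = 1.12*1.89^i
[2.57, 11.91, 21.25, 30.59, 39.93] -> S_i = 2.57 + 9.34*i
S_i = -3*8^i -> [-3, -24, -192, -1536, -12288]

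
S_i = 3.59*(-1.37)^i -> [3.59, -4.92, 6.74, -9.23, 12.65]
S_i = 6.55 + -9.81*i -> [6.55, -3.26, -13.07, -22.88, -32.69]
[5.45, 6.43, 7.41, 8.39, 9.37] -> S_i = 5.45 + 0.98*i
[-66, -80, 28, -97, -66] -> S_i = Random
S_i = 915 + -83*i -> [915, 832, 749, 666, 583]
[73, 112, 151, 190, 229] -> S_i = 73 + 39*i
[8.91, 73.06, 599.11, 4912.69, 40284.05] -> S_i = 8.91*8.20^i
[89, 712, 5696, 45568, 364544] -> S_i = 89*8^i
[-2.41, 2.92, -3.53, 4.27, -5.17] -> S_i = -2.41*(-1.21)^i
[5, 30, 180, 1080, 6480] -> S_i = 5*6^i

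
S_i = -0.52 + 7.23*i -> [-0.52, 6.71, 13.94, 21.17, 28.4]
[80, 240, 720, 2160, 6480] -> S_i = 80*3^i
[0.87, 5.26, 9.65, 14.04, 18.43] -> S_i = 0.87 + 4.39*i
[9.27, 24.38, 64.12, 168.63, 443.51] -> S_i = 9.27*2.63^i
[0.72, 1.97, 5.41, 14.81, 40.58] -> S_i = 0.72*2.74^i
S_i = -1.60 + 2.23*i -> [-1.6, 0.63, 2.86, 5.09, 7.32]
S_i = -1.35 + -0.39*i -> [-1.35, -1.74, -2.13, -2.52, -2.91]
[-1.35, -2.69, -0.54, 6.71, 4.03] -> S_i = Random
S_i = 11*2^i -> [11, 22, 44, 88, 176]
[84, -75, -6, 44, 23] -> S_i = Random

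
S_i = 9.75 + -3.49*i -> [9.75, 6.26, 2.77, -0.72, -4.21]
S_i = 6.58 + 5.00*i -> [6.58, 11.58, 16.58, 21.58, 26.58]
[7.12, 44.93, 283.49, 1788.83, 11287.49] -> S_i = 7.12*6.31^i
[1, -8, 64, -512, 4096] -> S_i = 1*-8^i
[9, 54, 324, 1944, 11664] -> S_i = 9*6^i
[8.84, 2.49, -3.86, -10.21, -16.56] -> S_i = 8.84 + -6.35*i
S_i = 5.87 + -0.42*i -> [5.87, 5.45, 5.03, 4.61, 4.19]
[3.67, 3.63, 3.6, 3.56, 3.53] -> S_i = 3.67*0.99^i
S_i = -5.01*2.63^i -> [-5.01, -13.18, -34.65, -91.14, -239.7]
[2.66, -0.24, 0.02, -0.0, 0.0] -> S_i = 2.66*(-0.09)^i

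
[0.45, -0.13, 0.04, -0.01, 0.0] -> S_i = 0.45*(-0.28)^i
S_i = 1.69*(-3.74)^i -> [1.69, -6.32, 23.64, -88.41, 330.65]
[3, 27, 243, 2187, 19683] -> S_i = 3*9^i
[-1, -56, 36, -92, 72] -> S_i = Random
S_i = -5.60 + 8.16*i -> [-5.6, 2.56, 10.72, 18.88, 27.04]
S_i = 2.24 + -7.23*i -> [2.24, -4.99, -12.22, -19.45, -26.68]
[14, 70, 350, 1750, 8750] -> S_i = 14*5^i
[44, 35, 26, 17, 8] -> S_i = 44 + -9*i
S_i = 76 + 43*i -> [76, 119, 162, 205, 248]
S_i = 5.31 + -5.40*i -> [5.31, -0.09, -5.49, -10.89, -16.29]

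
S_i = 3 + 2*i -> [3, 5, 7, 9, 11]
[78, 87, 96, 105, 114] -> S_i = 78 + 9*i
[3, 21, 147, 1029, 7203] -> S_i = 3*7^i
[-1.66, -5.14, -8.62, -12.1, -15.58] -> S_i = -1.66 + -3.48*i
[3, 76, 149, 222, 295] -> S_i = 3 + 73*i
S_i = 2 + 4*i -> [2, 6, 10, 14, 18]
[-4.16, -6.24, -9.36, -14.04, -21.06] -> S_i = -4.16*1.50^i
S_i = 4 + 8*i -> [4, 12, 20, 28, 36]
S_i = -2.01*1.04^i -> [-2.01, -2.09, -2.17, -2.26, -2.35]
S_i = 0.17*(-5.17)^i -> [0.17, -0.88, 4.54, -23.49, 121.45]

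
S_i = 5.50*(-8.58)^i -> [5.5, -47.19, 404.89, -3473.96, 29806.56]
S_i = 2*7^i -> [2, 14, 98, 686, 4802]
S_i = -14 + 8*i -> [-14, -6, 2, 10, 18]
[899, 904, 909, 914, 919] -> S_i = 899 + 5*i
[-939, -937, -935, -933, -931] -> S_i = -939 + 2*i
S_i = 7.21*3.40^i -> [7.21, 24.51, 83.35, 283.38, 963.5]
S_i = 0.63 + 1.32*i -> [0.63, 1.95, 3.27, 4.59, 5.91]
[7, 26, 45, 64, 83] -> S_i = 7 + 19*i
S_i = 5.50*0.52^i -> [5.5, 2.86, 1.49, 0.77, 0.4]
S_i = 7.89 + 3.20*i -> [7.89, 11.09, 14.29, 17.49, 20.69]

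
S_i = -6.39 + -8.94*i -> [-6.39, -15.33, -24.27, -33.21, -42.15]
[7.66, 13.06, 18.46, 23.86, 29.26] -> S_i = 7.66 + 5.40*i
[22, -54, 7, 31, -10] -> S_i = Random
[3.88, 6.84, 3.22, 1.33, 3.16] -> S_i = Random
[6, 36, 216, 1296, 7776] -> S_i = 6*6^i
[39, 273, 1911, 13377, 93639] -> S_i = 39*7^i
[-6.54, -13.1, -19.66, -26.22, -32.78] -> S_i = -6.54 + -6.56*i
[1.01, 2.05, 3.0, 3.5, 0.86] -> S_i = Random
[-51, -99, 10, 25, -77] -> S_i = Random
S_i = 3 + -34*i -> [3, -31, -65, -99, -133]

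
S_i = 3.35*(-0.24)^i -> [3.35, -0.8, 0.19, -0.05, 0.01]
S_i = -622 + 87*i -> [-622, -535, -448, -361, -274]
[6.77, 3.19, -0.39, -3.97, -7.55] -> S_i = 6.77 + -3.58*i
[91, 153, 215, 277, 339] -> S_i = 91 + 62*i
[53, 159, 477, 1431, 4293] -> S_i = 53*3^i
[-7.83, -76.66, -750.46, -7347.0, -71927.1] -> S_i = -7.83*9.79^i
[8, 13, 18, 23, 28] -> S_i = 8 + 5*i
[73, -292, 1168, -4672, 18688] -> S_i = 73*-4^i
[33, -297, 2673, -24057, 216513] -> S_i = 33*-9^i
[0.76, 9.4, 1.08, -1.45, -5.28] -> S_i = Random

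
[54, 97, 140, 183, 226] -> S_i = 54 + 43*i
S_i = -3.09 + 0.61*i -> [-3.09, -2.48, -1.87, -1.26, -0.65]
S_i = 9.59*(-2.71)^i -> [9.59, -25.99, 70.43, -190.87, 517.24]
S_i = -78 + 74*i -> [-78, -4, 70, 144, 218]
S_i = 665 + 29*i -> [665, 694, 723, 752, 781]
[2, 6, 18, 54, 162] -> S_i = 2*3^i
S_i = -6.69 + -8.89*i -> [-6.69, -15.58, -24.47, -33.36, -42.25]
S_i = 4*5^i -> [4, 20, 100, 500, 2500]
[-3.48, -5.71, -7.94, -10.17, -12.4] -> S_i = -3.48 + -2.23*i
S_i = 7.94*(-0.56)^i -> [7.94, -4.45, 2.49, -1.39, 0.78]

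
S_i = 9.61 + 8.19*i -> [9.61, 17.8, 25.99, 34.18, 42.37]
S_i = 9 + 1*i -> [9, 10, 11, 12, 13]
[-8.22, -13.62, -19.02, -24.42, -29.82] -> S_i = -8.22 + -5.40*i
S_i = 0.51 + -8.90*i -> [0.51, -8.39, -17.29, -26.19, -35.09]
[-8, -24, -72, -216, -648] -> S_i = -8*3^i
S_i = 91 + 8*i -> [91, 99, 107, 115, 123]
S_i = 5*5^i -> [5, 25, 125, 625, 3125]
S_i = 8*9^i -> [8, 72, 648, 5832, 52488]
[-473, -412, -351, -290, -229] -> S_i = -473 + 61*i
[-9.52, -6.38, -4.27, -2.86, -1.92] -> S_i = -9.52*0.67^i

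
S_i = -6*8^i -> [-6, -48, -384, -3072, -24576]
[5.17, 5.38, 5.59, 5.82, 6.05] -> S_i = 5.17*1.04^i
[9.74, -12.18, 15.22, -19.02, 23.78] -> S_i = 9.74*(-1.25)^i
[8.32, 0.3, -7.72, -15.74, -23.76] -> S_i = 8.32 + -8.02*i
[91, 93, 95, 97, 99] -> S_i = 91 + 2*i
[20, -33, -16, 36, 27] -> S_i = Random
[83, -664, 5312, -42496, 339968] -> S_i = 83*-8^i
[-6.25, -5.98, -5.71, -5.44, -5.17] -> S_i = -6.25 + 0.27*i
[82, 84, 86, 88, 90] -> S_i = 82 + 2*i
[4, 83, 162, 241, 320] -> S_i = 4 + 79*i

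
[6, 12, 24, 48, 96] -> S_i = 6*2^i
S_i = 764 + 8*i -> [764, 772, 780, 788, 796]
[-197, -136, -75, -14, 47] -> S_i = -197 + 61*i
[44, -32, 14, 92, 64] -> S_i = Random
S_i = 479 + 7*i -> [479, 486, 493, 500, 507]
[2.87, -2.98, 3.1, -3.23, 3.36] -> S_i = 2.87*(-1.04)^i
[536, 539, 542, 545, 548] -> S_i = 536 + 3*i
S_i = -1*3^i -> [-1, -3, -9, -27, -81]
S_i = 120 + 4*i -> [120, 124, 128, 132, 136]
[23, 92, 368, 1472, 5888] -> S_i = 23*4^i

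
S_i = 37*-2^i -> [37, -74, 148, -296, 592]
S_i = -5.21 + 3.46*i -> [-5.21, -1.75, 1.71, 5.17, 8.63]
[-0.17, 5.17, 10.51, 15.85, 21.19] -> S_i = -0.17 + 5.34*i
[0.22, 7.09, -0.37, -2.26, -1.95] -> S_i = Random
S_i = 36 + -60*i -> [36, -24, -84, -144, -204]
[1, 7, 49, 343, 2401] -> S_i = 1*7^i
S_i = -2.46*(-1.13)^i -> [-2.46, 2.78, -3.14, 3.55, -4.01]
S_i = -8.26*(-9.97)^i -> [-8.26, 82.35, -821.05, 8185.88, -81613.25]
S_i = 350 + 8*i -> [350, 358, 366, 374, 382]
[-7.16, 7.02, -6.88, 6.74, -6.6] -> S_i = -7.16*(-0.98)^i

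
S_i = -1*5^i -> [-1, -5, -25, -125, -625]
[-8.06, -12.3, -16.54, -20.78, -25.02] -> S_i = -8.06 + -4.24*i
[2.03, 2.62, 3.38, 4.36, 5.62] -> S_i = 2.03*1.29^i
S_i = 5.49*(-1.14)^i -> [5.49, -6.26, 7.13, -8.13, 9.27]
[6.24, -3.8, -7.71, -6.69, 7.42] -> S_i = Random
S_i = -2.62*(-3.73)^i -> [-2.62, 9.77, -36.45, 135.97, -507.15]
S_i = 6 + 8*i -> [6, 14, 22, 30, 38]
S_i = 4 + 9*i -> [4, 13, 22, 31, 40]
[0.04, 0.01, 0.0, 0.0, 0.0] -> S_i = 0.04*0.16^i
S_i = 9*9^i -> [9, 81, 729, 6561, 59049]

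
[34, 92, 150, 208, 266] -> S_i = 34 + 58*i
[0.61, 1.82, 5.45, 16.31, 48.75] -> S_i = 0.61*2.99^i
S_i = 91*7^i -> [91, 637, 4459, 31213, 218491]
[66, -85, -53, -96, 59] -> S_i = Random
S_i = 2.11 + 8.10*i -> [2.11, 10.21, 18.31, 26.41, 34.51]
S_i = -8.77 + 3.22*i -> [-8.77, -5.55, -2.33, 0.89, 4.11]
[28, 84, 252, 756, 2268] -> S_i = 28*3^i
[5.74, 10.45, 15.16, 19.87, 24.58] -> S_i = 5.74 + 4.71*i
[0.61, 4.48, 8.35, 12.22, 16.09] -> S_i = 0.61 + 3.87*i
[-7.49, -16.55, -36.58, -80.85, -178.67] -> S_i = -7.49*2.21^i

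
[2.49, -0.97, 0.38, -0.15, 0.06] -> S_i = 2.49*(-0.39)^i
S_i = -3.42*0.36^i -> [-3.42, -1.23, -0.44, -0.16, -0.06]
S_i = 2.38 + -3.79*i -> [2.38, -1.41, -5.2, -8.99, -12.78]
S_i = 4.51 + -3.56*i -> [4.51, 0.95, -2.61, -6.17, -9.73]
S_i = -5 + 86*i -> [-5, 81, 167, 253, 339]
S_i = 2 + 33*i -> [2, 35, 68, 101, 134]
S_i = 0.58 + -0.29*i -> [0.58, 0.29, 0.0, -0.29, -0.58]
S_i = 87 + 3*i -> [87, 90, 93, 96, 99]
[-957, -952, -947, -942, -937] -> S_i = -957 + 5*i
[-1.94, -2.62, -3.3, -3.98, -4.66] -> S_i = -1.94 + -0.68*i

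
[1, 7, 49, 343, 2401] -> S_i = 1*7^i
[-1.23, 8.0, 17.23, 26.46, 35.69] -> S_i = -1.23 + 9.23*i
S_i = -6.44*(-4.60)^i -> [-6.44, 29.62, -136.27, 626.84, -2883.48]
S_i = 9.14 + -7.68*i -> [9.14, 1.46, -6.22, -13.9, -21.58]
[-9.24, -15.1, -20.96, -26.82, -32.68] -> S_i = -9.24 + -5.86*i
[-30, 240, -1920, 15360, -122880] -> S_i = -30*-8^i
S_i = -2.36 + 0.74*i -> [-2.36, -1.62, -0.88, -0.14, 0.6]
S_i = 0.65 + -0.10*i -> [0.65, 0.55, 0.45, 0.35, 0.25]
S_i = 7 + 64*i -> [7, 71, 135, 199, 263]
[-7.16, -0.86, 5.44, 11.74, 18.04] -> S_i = -7.16 + 6.30*i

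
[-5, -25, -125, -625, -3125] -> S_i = -5*5^i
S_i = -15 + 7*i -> [-15, -8, -1, 6, 13]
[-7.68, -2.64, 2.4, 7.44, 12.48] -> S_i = -7.68 + 5.04*i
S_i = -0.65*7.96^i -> [-0.65, -5.17, -41.19, -327.83, -2609.55]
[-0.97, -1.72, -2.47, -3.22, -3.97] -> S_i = -0.97 + -0.75*i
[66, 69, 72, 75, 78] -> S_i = 66 + 3*i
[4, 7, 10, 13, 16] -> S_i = 4 + 3*i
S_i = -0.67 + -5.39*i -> [-0.67, -6.06, -11.45, -16.84, -22.23]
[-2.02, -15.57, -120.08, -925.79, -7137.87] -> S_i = -2.02*7.71^i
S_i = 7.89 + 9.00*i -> [7.89, 16.89, 25.89, 34.89, 43.89]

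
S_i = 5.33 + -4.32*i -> [5.33, 1.01, -3.31, -7.63, -11.95]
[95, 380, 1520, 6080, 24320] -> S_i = 95*4^i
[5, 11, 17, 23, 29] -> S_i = 5 + 6*i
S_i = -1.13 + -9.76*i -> [-1.13, -10.89, -20.65, -30.41, -40.17]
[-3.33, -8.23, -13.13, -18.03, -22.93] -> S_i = -3.33 + -4.90*i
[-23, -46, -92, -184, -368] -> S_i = -23*2^i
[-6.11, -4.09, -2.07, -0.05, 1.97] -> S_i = -6.11 + 2.02*i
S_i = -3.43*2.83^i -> [-3.43, -9.71, -27.47, -77.74, -220.01]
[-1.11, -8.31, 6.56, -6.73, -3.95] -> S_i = Random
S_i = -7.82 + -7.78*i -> [-7.82, -15.6, -23.38, -31.16, -38.94]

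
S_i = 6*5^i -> [6, 30, 150, 750, 3750]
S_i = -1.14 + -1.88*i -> [-1.14, -3.02, -4.9, -6.78, -8.66]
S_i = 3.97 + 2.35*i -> [3.97, 6.32, 8.67, 11.02, 13.37]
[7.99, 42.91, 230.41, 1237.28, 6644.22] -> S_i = 7.99*5.37^i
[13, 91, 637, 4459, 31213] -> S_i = 13*7^i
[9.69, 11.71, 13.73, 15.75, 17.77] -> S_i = 9.69 + 2.02*i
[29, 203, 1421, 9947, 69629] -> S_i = 29*7^i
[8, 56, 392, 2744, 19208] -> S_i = 8*7^i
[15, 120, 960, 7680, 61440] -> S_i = 15*8^i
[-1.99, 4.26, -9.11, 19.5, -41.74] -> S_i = -1.99*(-2.14)^i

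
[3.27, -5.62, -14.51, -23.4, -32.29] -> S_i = 3.27 + -8.89*i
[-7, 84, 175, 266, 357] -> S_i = -7 + 91*i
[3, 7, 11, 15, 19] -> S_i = 3 + 4*i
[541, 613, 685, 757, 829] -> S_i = 541 + 72*i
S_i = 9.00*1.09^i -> [9.0, 9.81, 10.69, 11.66, 12.7]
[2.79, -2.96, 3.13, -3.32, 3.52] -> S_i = 2.79*(-1.06)^i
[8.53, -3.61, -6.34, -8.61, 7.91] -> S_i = Random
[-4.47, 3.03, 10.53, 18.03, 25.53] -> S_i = -4.47 + 7.50*i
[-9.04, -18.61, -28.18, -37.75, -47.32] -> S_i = -9.04 + -9.57*i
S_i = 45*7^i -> [45, 315, 2205, 15435, 108045]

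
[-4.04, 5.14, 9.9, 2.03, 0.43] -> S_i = Random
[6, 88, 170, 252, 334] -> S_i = 6 + 82*i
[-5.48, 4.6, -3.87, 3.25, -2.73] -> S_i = -5.48*(-0.84)^i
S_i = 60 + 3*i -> [60, 63, 66, 69, 72]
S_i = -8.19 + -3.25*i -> [-8.19, -11.44, -14.69, -17.94, -21.19]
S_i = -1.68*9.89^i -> [-1.68, -16.62, -164.32, -1625.17, -16072.91]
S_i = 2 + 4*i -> [2, 6, 10, 14, 18]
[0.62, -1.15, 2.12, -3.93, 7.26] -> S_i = 0.62*(-1.85)^i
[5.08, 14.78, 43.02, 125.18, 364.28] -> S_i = 5.08*2.91^i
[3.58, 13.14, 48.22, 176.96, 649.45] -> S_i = 3.58*3.67^i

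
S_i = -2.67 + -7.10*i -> [-2.67, -9.77, -16.87, -23.97, -31.07]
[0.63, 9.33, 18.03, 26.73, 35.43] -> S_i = 0.63 + 8.70*i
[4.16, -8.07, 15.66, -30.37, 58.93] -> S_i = 4.16*(-1.94)^i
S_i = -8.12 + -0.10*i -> [-8.12, -8.22, -8.32, -8.42, -8.52]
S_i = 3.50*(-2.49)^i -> [3.5, -8.72, 21.7, -54.03, 134.54]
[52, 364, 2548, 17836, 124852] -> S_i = 52*7^i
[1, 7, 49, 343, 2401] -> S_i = 1*7^i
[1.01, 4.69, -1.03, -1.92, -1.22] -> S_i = Random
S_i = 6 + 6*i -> [6, 12, 18, 24, 30]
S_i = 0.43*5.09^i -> [0.43, 2.19, 11.14, 56.71, 288.63]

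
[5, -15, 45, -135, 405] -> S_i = 5*-3^i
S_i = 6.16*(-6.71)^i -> [6.16, -41.33, 277.35, -1861.01, 12487.36]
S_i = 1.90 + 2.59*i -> [1.9, 4.49, 7.08, 9.67, 12.26]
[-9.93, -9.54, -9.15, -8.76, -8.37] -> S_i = -9.93 + 0.39*i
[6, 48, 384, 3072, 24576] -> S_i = 6*8^i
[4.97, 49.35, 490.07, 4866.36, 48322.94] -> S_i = 4.97*9.93^i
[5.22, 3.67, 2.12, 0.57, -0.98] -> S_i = 5.22 + -1.55*i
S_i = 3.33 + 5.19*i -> [3.33, 8.52, 13.71, 18.9, 24.09]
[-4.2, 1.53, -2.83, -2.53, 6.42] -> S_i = Random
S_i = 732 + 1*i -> [732, 733, 734, 735, 736]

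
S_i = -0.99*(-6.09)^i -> [-0.99, 6.03, -36.72, 223.61, -1361.77]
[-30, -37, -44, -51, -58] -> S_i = -30 + -7*i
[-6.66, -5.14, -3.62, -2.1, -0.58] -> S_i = -6.66 + 1.52*i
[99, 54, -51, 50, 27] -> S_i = Random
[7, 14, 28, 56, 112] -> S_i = 7*2^i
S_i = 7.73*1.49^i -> [7.73, 11.52, 17.16, 25.57, 38.1]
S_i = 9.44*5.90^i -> [9.44, 55.7, 328.61, 1938.78, 11438.79]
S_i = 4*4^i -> [4, 16, 64, 256, 1024]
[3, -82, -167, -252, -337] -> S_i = 3 + -85*i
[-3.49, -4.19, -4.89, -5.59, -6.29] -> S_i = -3.49 + -0.70*i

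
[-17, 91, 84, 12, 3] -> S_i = Random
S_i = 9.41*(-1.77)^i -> [9.41, -16.66, 29.48, -52.18, 92.36]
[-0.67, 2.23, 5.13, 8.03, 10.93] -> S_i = -0.67 + 2.90*i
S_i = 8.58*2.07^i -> [8.58, 17.76, 36.76, 76.1, 157.53]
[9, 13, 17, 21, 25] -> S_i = 9 + 4*i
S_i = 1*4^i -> [1, 4, 16, 64, 256]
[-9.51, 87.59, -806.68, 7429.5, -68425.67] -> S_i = -9.51*(-9.21)^i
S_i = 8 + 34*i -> [8, 42, 76, 110, 144]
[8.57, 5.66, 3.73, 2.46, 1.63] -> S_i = 8.57*0.66^i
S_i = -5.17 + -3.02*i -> [-5.17, -8.19, -11.21, -14.23, -17.25]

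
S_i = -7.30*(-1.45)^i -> [-7.3, 10.58, -15.35, 22.25, -32.27]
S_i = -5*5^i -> [-5, -25, -125, -625, -3125]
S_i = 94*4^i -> [94, 376, 1504, 6016, 24064]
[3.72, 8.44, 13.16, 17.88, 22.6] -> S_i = 3.72 + 4.72*i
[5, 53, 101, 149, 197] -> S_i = 5 + 48*i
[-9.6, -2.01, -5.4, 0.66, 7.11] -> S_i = Random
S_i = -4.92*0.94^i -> [-4.92, -4.62, -4.35, -4.09, -3.84]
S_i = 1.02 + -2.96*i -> [1.02, -1.94, -4.9, -7.86, -10.82]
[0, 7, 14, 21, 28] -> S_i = 0 + 7*i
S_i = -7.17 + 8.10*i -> [-7.17, 0.93, 9.03, 17.13, 25.23]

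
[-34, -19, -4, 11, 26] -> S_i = -34 + 15*i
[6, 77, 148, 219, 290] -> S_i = 6 + 71*i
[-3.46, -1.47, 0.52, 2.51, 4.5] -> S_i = -3.46 + 1.99*i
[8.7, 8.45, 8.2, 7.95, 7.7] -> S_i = 8.70 + -0.25*i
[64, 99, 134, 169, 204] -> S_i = 64 + 35*i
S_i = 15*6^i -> [15, 90, 540, 3240, 19440]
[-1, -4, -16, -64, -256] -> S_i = -1*4^i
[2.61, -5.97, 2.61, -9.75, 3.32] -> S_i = Random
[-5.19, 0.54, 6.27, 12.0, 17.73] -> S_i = -5.19 + 5.73*i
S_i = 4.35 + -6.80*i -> [4.35, -2.45, -9.25, -16.05, -22.85]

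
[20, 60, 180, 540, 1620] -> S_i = 20*3^i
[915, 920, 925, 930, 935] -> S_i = 915 + 5*i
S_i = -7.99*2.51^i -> [-7.99, -20.05, -50.34, -126.35, -317.13]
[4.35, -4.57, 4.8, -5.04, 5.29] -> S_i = 4.35*(-1.05)^i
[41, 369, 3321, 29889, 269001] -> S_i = 41*9^i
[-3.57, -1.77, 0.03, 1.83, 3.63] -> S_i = -3.57 + 1.80*i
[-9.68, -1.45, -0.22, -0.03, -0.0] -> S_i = -9.68*0.15^i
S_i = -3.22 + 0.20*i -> [-3.22, -3.02, -2.82, -2.62, -2.42]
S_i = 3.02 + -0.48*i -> [3.02, 2.54, 2.06, 1.58, 1.1]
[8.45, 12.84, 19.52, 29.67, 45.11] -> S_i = 8.45*1.52^i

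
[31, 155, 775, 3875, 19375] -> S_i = 31*5^i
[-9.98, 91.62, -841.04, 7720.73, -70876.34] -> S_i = -9.98*(-9.18)^i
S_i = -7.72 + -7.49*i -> [-7.72, -15.21, -22.7, -30.19, -37.68]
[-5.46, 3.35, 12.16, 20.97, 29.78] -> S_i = -5.46 + 8.81*i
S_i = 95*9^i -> [95, 855, 7695, 69255, 623295]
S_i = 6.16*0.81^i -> [6.16, 4.99, 4.04, 3.27, 2.65]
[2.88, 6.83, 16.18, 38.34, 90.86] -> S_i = 2.88*2.37^i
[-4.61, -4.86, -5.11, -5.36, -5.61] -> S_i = -4.61 + -0.25*i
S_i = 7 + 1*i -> [7, 8, 9, 10, 11]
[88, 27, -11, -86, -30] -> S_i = Random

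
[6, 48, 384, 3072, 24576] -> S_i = 6*8^i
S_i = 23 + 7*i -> [23, 30, 37, 44, 51]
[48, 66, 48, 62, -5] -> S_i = Random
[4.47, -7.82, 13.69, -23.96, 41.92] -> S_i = 4.47*(-1.75)^i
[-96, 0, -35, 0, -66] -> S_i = Random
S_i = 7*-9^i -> [7, -63, 567, -5103, 45927]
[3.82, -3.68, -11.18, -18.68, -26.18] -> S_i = 3.82 + -7.50*i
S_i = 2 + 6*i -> [2, 8, 14, 20, 26]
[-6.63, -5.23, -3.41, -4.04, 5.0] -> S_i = Random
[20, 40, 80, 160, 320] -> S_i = 20*2^i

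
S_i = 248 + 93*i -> [248, 341, 434, 527, 620]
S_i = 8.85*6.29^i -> [8.85, 55.67, 350.14, 2202.39, 13853.06]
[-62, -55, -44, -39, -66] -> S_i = Random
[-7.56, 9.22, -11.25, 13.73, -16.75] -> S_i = -7.56*(-1.22)^i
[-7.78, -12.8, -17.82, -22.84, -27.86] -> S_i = -7.78 + -5.02*i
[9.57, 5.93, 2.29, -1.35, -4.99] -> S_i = 9.57 + -3.64*i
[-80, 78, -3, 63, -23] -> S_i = Random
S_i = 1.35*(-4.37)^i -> [1.35, -5.9, 25.78, -112.66, 492.33]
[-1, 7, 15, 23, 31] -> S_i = -1 + 8*i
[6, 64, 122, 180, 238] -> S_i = 6 + 58*i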